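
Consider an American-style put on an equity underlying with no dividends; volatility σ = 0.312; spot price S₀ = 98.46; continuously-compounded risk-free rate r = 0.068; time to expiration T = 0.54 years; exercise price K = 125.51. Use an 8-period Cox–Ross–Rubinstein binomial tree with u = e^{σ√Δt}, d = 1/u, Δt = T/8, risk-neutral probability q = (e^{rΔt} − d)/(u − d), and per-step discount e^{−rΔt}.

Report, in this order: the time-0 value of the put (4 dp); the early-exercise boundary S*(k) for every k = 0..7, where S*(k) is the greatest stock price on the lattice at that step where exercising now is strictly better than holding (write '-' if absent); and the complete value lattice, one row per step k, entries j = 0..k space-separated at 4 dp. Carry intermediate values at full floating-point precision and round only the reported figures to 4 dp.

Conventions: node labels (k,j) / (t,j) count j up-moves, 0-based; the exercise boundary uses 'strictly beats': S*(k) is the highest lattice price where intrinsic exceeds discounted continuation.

params: Δt=0.06750 u=1.08444 d=0.92214 q=0.50809 e^(-rΔt)=0.99542
t_8 payoffs: 74.0312 64.9708 54.3159 41.7856 27.0500 9.7209 0.0000 0.0000 0.0000
t_7: node(7,0) S=55.8255 payoff=69.6845 vs cont=69.1097 → 69.6845 [stop]  node(7,1) S=65.6508 payoff=59.8592 vs cont=59.2844 → 59.8592 [stop]  node(7,2) S=77.2055 payoff=48.3045 vs cont=47.7297 → 48.3045 [stop]  node(7,3) S=90.7937 payoff=34.7163 vs cont=34.1415 → 34.7163 [stop]  node(7,4) S=106.7736 payoff=18.7364 vs cont=18.1617 → 18.7364 [stop]  node(7,5) S=125.5658 payoff=0.0000 vs cont=4.7599 → 4.7599 [wait]  node(7,6) S=147.6656 payoff=0.0000 vs cont=0.0000 → 0.0000 [wait]  node(7,7) S=173.6549 payoff=0.0000 vs cont=0.0000 → 0.0000 [wait]  ⇒ S*(7)=106.7736
t_6: node(6,0) S=60.5392 payoff=64.9708 vs cont=64.3961 → 64.9708 [stop]  node(6,1) S=71.1941 payoff=54.3159 vs cont=53.7411 → 54.3159 [stop]  node(6,2) S=83.7244 payoff=41.7856 vs cont=41.2108 → 41.7856 [stop]  node(6,3) S=98.4600 payoff=27.0500 vs cont=26.4752 → 27.0500 [stop]  node(6,4) S=115.7891 payoff=9.7209 vs cont=11.5818 → 11.5818 [wait]  node(6,5) S=136.1681 payoff=0.0000 vs cont=2.3307 → 2.3307 [wait]  node(6,6) S=160.1339 payoff=0.0000 vs cont=0.0000 → 0.0000 [wait]  ⇒ S*(6)=98.4600
t_5: node(5,0) S=65.6508 payoff=59.8592 vs cont=59.2844 → 59.8592 [stop]  node(5,1) S=77.2055 payoff=48.3045 vs cont=47.7297 → 48.3045 [stop]  node(5,2) S=90.7937 payoff=34.7163 vs cont=34.1415 → 34.7163 [stop]  node(5,3) S=106.7736 payoff=18.7364 vs cont=19.1028 → 19.1028 [wait]  node(5,4) S=125.5658 payoff=0.0000 vs cont=6.8499 → 6.8499 [wait]  node(5,5) S=147.6656 payoff=0.0000 vs cont=1.1412 → 1.1412 [wait]  ⇒ S*(5)=90.7937
t_4: node(4,0) S=71.1941 payoff=54.3159 vs cont=53.7411 → 54.3159 [stop]  node(4,1) S=83.7244 payoff=41.7856 vs cont=41.2108 → 41.7856 [stop]  node(4,2) S=98.4600 payoff=27.0500 vs cont=26.6605 → 27.0500 [stop]  node(4,3) S=115.7891 payoff=9.7209 vs cont=12.8182 → 12.8182 [wait]  node(4,4) S=136.1681 payoff=0.0000 vs cont=3.9313 → 3.9313 [wait]  ⇒ S*(4)=98.4600
t_3: node(3,0) S=77.2055 payoff=48.3045 vs cont=47.7297 → 48.3045 [stop]  node(3,1) S=90.7937 payoff=34.7163 vs cont=34.1415 → 34.7163 [stop]  node(3,2) S=106.7736 payoff=18.7364 vs cont=19.7282 → 19.7282 [wait]  node(3,3) S=125.5658 payoff=0.0000 vs cont=8.2648 → 8.2648 [wait]  ⇒ S*(3)=90.7937
t_2: node(2,0) S=83.7244 payoff=41.7856 vs cont=41.2108 → 41.7856 [stop]  node(2,1) S=98.4600 payoff=27.0500 vs cont=26.9768 → 27.0500 [stop]  node(2,2) S=115.7891 payoff=9.7209 vs cont=13.8401 → 13.8401 [wait]  ⇒ S*(2)=98.4600
t_1: node(1,0) S=90.7937 payoff=34.7163 vs cont=34.1415 → 34.7163 [stop]  node(1,1) S=106.7736 payoff=18.7364 vs cont=20.2450 → 20.2450 [wait]  ⇒ S*(1)=90.7937
t_0: node(0,0) S=98.4600 payoff=27.0500 vs cont=27.2382 → 27.2382 [wait]  ⇒ S*(0)=-

price = 27.2382
boundary = - 90.7937 98.4600 90.7937 98.4600 90.7937 98.4600 106.7736
tree:
27.2382
34.7163 20.2450
41.7856 27.0500 13.8401
48.3045 34.7163 19.7282 8.2648
54.3159 41.7856 27.0500 12.8182 3.9313
59.8592 48.3045 34.7163 19.1028 6.8499 1.1412
64.9708 54.3159 41.7856 27.0500 11.5818 2.3307 0.0000
69.6845 59.8592 48.3045 34.7163 18.7364 4.7599 0.0000 0.0000
74.0312 64.9708 54.3159 41.7856 27.0500 9.7209 0.0000 0.0000 0.0000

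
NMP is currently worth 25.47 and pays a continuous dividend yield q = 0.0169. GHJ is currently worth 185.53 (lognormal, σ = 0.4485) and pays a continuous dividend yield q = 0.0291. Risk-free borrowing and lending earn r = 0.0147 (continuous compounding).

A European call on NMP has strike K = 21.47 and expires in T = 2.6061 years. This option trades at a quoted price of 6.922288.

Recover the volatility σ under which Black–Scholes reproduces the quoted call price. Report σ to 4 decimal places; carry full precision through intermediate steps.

sigma = 0.3389

At σ = 0.3389 the Black–Scholes value reproduces the quote:
σ√T = 0.3389·√2.6061 = 0.547100
d₁ = (ln(S/K) + (r−q+σ²/2)T) / (σ√T) = (ln(25.47/21.47) + (0.0147−0.0169+0.3389²/2)·2.6061) / 0.547100 = (0.170845 + 0.143926) / 0.547100 = 0.575344
d₂ = d₁ − σ√T = 0.575344 − 0.547100 = 0.028243
e^{−rT} = 0.962415
e^{−qT} = 0.956913
N(d₁) = 0.717471,  N(d₂) = 0.511266
V = S·e^{−qT}·N(d₁) − K·e^{−rT}·N(d₂) = 17.486598 − 10.564310 = 6.922288 (the quoted price), and the Black–Scholes price is strictly increasing in σ, so σ is unique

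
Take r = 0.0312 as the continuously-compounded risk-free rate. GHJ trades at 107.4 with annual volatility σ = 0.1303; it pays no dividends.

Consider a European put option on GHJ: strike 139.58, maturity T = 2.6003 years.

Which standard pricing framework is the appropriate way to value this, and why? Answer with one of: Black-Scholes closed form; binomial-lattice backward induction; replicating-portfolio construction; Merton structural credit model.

Key observation: a European-exercise option on GHJ struck at 139.58 — a GBM underlying with constant parameters — admits an analytic price: the data contain no early exercise, no discrete tree, no debt structure.

framework: Black-Scholes closed form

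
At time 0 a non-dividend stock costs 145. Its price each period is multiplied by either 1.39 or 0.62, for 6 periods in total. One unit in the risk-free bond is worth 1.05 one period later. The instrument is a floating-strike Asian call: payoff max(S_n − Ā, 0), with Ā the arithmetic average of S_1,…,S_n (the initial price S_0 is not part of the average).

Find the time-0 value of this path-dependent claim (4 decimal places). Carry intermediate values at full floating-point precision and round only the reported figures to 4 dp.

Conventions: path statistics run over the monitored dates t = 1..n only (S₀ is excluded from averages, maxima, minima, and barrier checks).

price = 34.7318

Risk-neutral up-probability p* = (R−d)/(u−d) = (1.05−0.62)/(1.39−0.62) = 0.5584; the claim prices as the p*-weighted sum of path payoffs discounted by R^6.
Enumerate all 2^6 = 64 price paths (U = up ×1.39, D = down ×0.62); each path with k up-moves has probability p*^k·(1−p*)^(6−k).
DDDDDD: Ā=37.1902, payoff=0.0000, prob=0.007412
UDDDDD: Ā=83.3780, payoff=0.0000, prob=0.009374
DUDDDD: Ā=64.7697, payoff=0.0000, prob=0.009374
UUDDDD: Ā=145.2095, payoff=0.0000, prob=0.011855
DDUDDD: Ā=53.2325, payoff=0.0000, prob=0.009374
UDUDDD: Ā=119.3439, payoff=0.0000, prob=0.011855
DUUDDD: Ā=100.7356, payoff=0.0000, prob=0.011855
UUUDDD: Ā=225.8426, payoff=0.0000, prob=0.014993
DDDUDD: Ā=46.0795, payoff=0.0000, prob=0.009374
UDDUDD: Ā=103.3072, payoff=0.0000, prob=0.011855
DUDUDD: Ā=84.6989, payoff=0.0000, prob=0.011855
UUDUDD: Ā=189.8895, payoff=0.0000, prob=0.014993
DDUUDD: Ā=73.1617, payoff=0.0000, prob=0.011855
UDUUDD: Ā=164.0239, payoff=0.0000, prob=0.014993
DUUUDD: Ā=145.4156, payoff=0.0000, prob=0.014993
UUUUDD: Ā=326.0123, payoff=0.0000, prob=0.018962
DDDDUD: Ā=41.6446, payoff=0.0000, prob=0.009374
UDDDUD: Ā=93.3645, payoff=0.0000, prob=0.011855
DUDDUD: Ā=74.7562, payoff=0.0000, prob=0.011855
UUDDUD: Ā=167.5985, payoff=0.0000, prob=0.014993
DDUDUD: Ā=63.2190, payoff=0.0000, prob=0.011855
UDUDUD: Ā=141.7329, payoff=0.0000, prob=0.014993
DUUDUD: Ā=123.1246, payoff=0.0000, prob=0.014993
UUUDUD: Ā=276.0374, payoff=0.0000, prob=0.018962
DDDUUD: Ā=56.0660, payoff=0.0000, prob=0.011855
UDDUUD: Ā=125.6963, payoff=0.0000, prob=0.014993
DUDUUD: Ā=107.0879, payoff=0.0000, prob=0.014993
UUDUUD: Ā=240.0843, payoff=0.0000, prob=0.018962
DDUUUD: Ā=95.5508, payoff=0.0000, prob=0.014993
UDUUUD: Ā=214.2187, payoff=0.0000, prob=0.018962
DUUUUD: Ā=195.6104, payoff=12.4602, prob=0.018962
UUUUUD: Ā=438.5458, payoff=27.9349, prob=0.023982
DDDDDU: Ā=38.8950, payoff=0.0000, prob=0.009374
UDDDDU: Ā=87.2000, payoff=0.0000, prob=0.011855
DUDDDU: Ā=68.5917, payoff=0.0000, prob=0.011855
UUDDDU: Ā=153.7781, payoff=0.0000, prob=0.014993
DDUDDU: Ā=57.0545, payoff=0.0000, prob=0.011855
UDUDDU: Ā=127.9125, payoff=0.0000, prob=0.014993
DUUDDU: Ā=109.3042, payoff=0.0000, prob=0.014993
UUUDDU: Ā=245.0530, payoff=0.0000, prob=0.018962
DDDUDU: Ā=49.9015, payoff=0.0000, prob=0.011855
UDDUDU: Ā=111.8759, payoff=0.0000, prob=0.014993
DUDUDU: Ā=93.2676, payoff=0.0000, prob=0.014993
UUDUDU: Ā=209.0998, payoff=0.0000, prob=0.018962
DDUUDU: Ā=81.7304, payoff=11.0781, prob=0.014993
UDUUDU: Ā=183.2343, payoff=24.8363, prob=0.018962
DUUUDU: Ā=164.6259, payoff=43.4446, prob=0.018962
UUUUDU: Ā=369.0807, payoff=97.4000, prob=0.023982
DDDDUU: Ā=45.4666, payoff=0.0000, prob=0.011855
UDDDUU: Ā=101.9332, payoff=0.0000, prob=0.014993
DUDDUU: Ā=83.3248, payoff=9.4836, prob=0.014993
UUDDUU: Ā=186.8089, payoff=21.2617, prob=0.018962
DDUDUU: Ā=71.7877, payoff=21.0208, prob=0.014993
UDUDUU: Ā=160.9433, payoff=47.1272, prob=0.018962
DUUDUU: Ā=142.3350, payoff=65.7356, prob=0.018962
UUUDUU: Ā=319.1058, payoff=147.3749, prob=0.023982
DDDUUU: Ā=64.6346, payoff=28.1738, prob=0.014993
UDDUUU: Ā=144.9066, payoff=63.1639, prob=0.018962
DUDUUU: Ā=126.2983, payoff=81.7722, prob=0.018962
UUDUUU: Ā=283.1526, payoff=183.3281, prob=0.023982
DDUUUU: Ā=114.7611, payoff=93.3094, prob=0.018962
UDUUUU: Ā=257.2870, payoff=209.1937, prob=0.023982
DUUUUU: Ā=238.6787, payoff=227.8020, prob=0.023982
UUUUUU: Ā=535.1023, payoff=510.7174, prob=0.030330
Price = Σ prob·payoff / R^6 = 46.543987 / 1.340096 = 34.7318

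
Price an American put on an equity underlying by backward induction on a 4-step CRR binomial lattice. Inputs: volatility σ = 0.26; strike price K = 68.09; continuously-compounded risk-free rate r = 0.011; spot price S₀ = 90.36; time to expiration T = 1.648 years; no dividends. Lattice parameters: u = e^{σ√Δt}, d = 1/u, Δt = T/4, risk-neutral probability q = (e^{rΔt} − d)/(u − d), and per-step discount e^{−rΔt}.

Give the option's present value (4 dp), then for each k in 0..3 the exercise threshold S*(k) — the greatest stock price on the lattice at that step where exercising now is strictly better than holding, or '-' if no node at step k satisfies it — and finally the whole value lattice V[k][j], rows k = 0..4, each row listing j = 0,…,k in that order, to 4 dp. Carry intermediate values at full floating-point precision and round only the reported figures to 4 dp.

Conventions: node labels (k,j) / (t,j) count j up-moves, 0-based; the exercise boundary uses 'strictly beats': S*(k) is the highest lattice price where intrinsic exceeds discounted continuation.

price = 2.6256
boundary = - - - 54.7699
tree:
2.6256
4.5568 0.4900
7.8352 0.9321 0.0000
13.3201 1.7730 0.0000 0.0000
21.7385 3.3727 0.0000 0.0000 0.0000

params: Δt=0.41200 u=1.18162 d=0.84630 q=0.47192 e^(-rΔt)=0.99548
t_4 payoffs: 21.7385 3.3727 0.0000 0.0000 0.0000
t_3: node(3,0) S=54.7699 payoff=13.3201 vs cont=13.0122 → 13.3201 [stop]  node(3,1) S=76.4713 payoff=0.0000 vs cont=1.7730 → 1.7730 [wait]  node(3,2) S=106.7712 payoff=0.0000 vs cont=0.0000 → 0.0000 [wait]  node(3,3) S=149.0769 payoff=0.0000 vs cont=0.0000 → 0.0000 [wait]  ⇒ S*(3)=54.7699
t_2: node(2,0) S=64.7173 payoff=3.3727 vs cont=7.8352 → 7.8352 [wait]  node(2,1) S=90.3600 payoff=0.0000 vs cont=0.9321 → 0.9321 [wait]  node(2,2) S=126.1631 payoff=0.0000 vs cont=0.0000 → 0.0000 [wait]  ⇒ S*(2)=-
t_1: node(1,0) S=76.4713 payoff=0.0000 vs cont=4.5568 → 4.5568 [wait]  node(1,1) S=106.7712 payoff=0.0000 vs cont=0.4900 → 0.4900 [wait]  ⇒ S*(1)=-
t_0: node(0,0) S=90.3600 payoff=0.0000 vs cont=2.6256 → 2.6256 [wait]  ⇒ S*(0)=-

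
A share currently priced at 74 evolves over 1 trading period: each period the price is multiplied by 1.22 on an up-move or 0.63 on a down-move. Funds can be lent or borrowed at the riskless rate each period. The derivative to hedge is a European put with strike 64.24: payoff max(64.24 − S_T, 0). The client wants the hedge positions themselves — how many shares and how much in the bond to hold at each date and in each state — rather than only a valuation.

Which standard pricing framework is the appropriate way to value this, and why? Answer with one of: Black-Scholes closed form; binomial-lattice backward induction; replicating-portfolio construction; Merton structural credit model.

Key observation: the deliverable is the dynamic trading strategy on the 1-step tree (spot 74, moves 1.22 and 0.63), so the valuation must go through the node-by-node replicating-portfolio solve.

framework: replicating-portfolio construction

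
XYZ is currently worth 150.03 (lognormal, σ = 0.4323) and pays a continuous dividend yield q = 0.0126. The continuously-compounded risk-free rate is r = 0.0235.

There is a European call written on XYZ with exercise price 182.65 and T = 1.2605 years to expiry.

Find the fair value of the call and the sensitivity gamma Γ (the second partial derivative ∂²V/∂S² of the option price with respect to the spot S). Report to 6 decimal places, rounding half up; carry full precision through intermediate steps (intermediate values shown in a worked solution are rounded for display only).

σ√T = 0.4323·√1.2605 = 0.485352
d₁ = (ln(S/K) + (r−q+σ²/2)T) / (σ√T) = (ln(150.03/182.65) + (0.0235−0.0126+0.4323²/2)·1.2605) / 0.485352 = (-0.196736 + 0.131523) / 0.485352 = -0.134364
d₂ = d₁ − σ√T = -0.134364 − 0.485352 = -0.619716
e^{−rT} = 0.970813
e^{−qT} = 0.984243
N(d₁) = 0.446557,  N(d₂) = 0.267722
Call price V = S·e^{−qT}·N(d₁) − K·e^{−rT}·N(d₂) = 65.941339 − 47.472257 = 18.469082
φ(d₁) = (1/√(2π))·e^{−d₁²/2} = 0.395357
Γ = e^{−qT}·φ(d₁) / (S·σ·√T) = 0.005344

price = 18.469082
Γ = 0.005344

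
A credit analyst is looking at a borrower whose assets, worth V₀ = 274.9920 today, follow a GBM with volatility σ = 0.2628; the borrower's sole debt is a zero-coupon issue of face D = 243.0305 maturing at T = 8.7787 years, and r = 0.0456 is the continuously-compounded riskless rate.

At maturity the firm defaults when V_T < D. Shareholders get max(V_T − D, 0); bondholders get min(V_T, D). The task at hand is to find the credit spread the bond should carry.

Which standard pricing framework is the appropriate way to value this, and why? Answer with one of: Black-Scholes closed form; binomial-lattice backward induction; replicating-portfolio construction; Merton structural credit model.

framework: Merton structural credit model

Key observation: the question is about default risk generated by asset-value dynamics against a debt face of 243.0305 — the structural framework prices exactly that.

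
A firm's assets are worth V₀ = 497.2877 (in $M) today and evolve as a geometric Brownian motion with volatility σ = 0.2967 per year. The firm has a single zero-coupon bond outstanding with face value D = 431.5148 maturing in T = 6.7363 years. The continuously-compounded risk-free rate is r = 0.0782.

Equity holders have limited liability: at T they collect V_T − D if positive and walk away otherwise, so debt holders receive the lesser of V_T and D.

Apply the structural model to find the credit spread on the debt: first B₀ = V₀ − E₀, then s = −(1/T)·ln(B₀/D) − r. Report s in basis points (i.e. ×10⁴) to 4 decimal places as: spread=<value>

spread=172.0827

Equity is a call on the firm's assets struck at D = 431.5148:
d₁ = [ln(V₀/D) + (r + σ²/2)T] / (σ√T)
   = [ln(497.2877/431.5148) + (0.0782 + 0.5·0.2967²)·6.7363] / (0.2967·√6.7363)
   = [0.141867 + 0.823280] / 0.770067 = 1.253329
d₂ = d₁ − σ√T = 1.253329 − 0.770067 = 0.483263
N(d₁) = 0.894957,  N(d₂) = 0.685545,  e^(−rT) = 0.590504
E₀ = V₀·N(d₁) − D·e^(−rT)·N(d₂)
   = 497.2877·0.894957 − 431.5148·0.590504·0.685545 = 270.366440
B₀ = V₀ − E₀ = 497.2877 − 270.366440 = 226.921260
spread = −(1/T)·ln(B₀/D) − r = −(1/6.7363)·ln(226.921260/431.5148) − 0.0782 = 0.01720827
in basis points: 0.01720827 × 10⁴ = 172.0827 bp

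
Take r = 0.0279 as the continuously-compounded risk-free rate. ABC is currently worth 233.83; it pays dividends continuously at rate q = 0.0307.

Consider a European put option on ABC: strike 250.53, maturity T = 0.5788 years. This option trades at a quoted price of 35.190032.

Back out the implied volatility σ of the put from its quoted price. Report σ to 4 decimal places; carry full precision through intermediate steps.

sigma = 0.3600

At σ = 0.3600 the Black–Scholes value reproduces the quote:
σ√T = 0.36·√0.5788 = 0.273884
d₁ = (ln(S/K) + (r−q+σ²/2)T) / (σ√T) = (ln(233.83/250.53) + (0.0279−0.0307+0.36²/2)·0.5788) / 0.273884 = (-0.068984 + 0.035886) / 0.273884 = -0.120849
d₂ = d₁ − σ√T = -0.120849 − 0.273884 = -0.394733
e^{−rT} = 0.983981
e^{−qT} = 0.982388
N(−d₁) = 0.548095,  N(−d₂) = 0.653480
V = K·e^{−rT}·N(−d₂) − S·e^{−qT}·N(−d₁) = 161.093846 − 125.903814 = 35.190032 (the observed quote) — the price is monotone increasing in volatility, hence this σ is the only solution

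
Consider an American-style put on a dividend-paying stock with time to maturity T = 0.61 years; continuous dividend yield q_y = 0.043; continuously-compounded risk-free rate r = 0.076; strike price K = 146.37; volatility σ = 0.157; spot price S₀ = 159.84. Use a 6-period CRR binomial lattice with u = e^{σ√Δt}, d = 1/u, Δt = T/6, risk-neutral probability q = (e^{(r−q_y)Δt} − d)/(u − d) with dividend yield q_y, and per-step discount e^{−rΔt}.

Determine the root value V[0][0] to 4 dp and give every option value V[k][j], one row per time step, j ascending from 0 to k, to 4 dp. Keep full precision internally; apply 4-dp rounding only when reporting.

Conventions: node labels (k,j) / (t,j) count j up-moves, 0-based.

Δt=0.10167  u=1.05133  d=0.95117  q=0.52104  discount=0.99230
step 6 (expiry): payoffs max(K−S,0) = 28.0001 15.5354 1.7581 0.0000 0.0000 0.0000 0.0000
k=5: (k=5,j=0): S=124.4463, K−S=21.9237, hold=21.3399 ⇒ V=21.9237 exercise | (k=5,j=1): S=137.5509, K−S=8.8191, hold=8.2925 ⇒ V=8.8191 exercise | (k=5,j=2): S=152.0354, K−S=0.0000, hold=0.8356 ⇒ V=0.8356 continue | (k=5,j=3): S=168.0452, K−S=0.0000, hold=0.0000 ⇒ V=0.0000 continue | (k=5,j=4): S=185.7409, K−S=0.0000, hold=0.0000 ⇒ V=0.0000 continue | (k=5,j=5): S=205.3000, K−S=0.0000, hold=0.0000 ⇒ V=0.0000 continue
k=4: (k=4,j=0): S=130.8346, K−S=15.5354, hold=14.9795 ⇒ V=15.5354 exercise | (k=4,j=1): S=144.6119, K−S=1.7581, hold=4.6235 ⇒ V=4.6235 continue | (k=4,j=2): S=159.8400, K−S=0.0000, hold=0.3971 ⇒ V=0.3971 continue | (k=4,j=3): S=176.6716, K−S=0.0000, hold=0.0000 ⇒ V=0.0000 continue | (k=4,j=4): S=195.2757, K−S=0.0000, hold=0.0000 ⇒ V=0.0000 continue
k=3: (k=3,j=0): S=137.5509, K−S=8.8191, hold=9.7740 ⇒ V=9.7740 continue | (k=3,j=1): S=152.0354, K−S=0.0000, hold=2.4028 ⇒ V=2.4028 continue | (k=3,j=2): S=168.0452, K−S=0.0000, hold=0.1887 ⇒ V=0.1887 continue | (k=3,j=3): S=185.7409, K−S=0.0000, hold=0.0000 ⇒ V=0.0000 continue
k=2: (k=2,j=0): S=144.6119, K−S=1.7581, hold=5.8876 ⇒ V=5.8876 continue | (k=2,j=1): S=159.8400, K−S=0.0000, hold=1.2396 ⇒ V=1.2396 continue | (k=2,j=2): S=176.6716, K−S=0.0000, hold=0.0897 ⇒ V=0.0897 continue
k=1: (k=1,j=0): S=152.0354, K−S=0.0000, hold=3.4391 ⇒ V=3.4391 continue | (k=1,j=1): S=168.0452, K−S=0.0000, hold=0.6355 ⇒ V=0.6355 continue
k=0: (k=0,j=0): S=159.8400, K−S=0.0000, hold=1.9631 ⇒ V=1.9631 continue

price = 1.9631
tree:
1.9631
3.4391 0.6355
5.8876 1.2396 0.0897
9.7740 2.4028 0.1887 0.0000
15.5354 4.6235 0.3971 0.0000 0.0000
21.9237 8.8191 0.8356 0.0000 0.0000 0.0000
28.0001 15.5354 1.7581 0.0000 0.0000 0.0000 0.0000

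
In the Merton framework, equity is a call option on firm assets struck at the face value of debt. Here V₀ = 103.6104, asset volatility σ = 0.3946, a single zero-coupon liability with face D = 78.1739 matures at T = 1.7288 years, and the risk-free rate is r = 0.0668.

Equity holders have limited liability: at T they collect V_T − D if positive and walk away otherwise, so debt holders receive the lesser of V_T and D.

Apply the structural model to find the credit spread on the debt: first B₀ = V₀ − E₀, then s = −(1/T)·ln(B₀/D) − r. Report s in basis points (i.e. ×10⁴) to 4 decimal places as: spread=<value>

Apply the equity-as-call identities (strike 78.1739, horizon 1.7288 years):
d₁ = [ln(V₀/D) + (r + σ²/2)T] / (σ√T)
   = [ln(103.6104/78.1739) + (0.0668 + 0.5·0.3946²)·1.7288] / (0.3946·√1.7288)
   = [0.281702 + 0.250079] / 0.518835 = 1.024951
d₂ = d₁ − σ√T = 1.024951 − 0.518835 = 0.506116
N(d₁) = 0.847307,  N(d₂) = 0.693612,  e^(−rT) = 0.890935
E₀ = V₀·N(d₁) − D·e^(−rT)·N(d₂)
   = 103.6104·0.847307 − 78.1739·0.890935·0.693612 = 39.481187
B₀ = V₀ − E₀ = 103.6104 − 39.481187 = 64.129213
spread = −(1/T)·ln(B₀/D) − r = −(1/1.7288)·ln(64.129213/78.1739) − 0.0668 = 0.04775104
in basis points: 0.04775104 × 10⁴ = 477.5104 bp

spread=477.5104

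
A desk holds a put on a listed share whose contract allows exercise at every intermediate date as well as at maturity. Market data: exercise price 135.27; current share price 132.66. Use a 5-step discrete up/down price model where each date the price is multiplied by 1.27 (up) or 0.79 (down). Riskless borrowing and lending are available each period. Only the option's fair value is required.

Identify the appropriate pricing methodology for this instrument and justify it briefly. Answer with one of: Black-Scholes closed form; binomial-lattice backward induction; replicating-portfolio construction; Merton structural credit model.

Key observation: early exercise of the strike-135.27 put must be checked at each of the 5 dates (spot 132.66), which forces a node-by-node comparison of intrinsic and continuation value backward from expiry.

framework: binomial-lattice backward induction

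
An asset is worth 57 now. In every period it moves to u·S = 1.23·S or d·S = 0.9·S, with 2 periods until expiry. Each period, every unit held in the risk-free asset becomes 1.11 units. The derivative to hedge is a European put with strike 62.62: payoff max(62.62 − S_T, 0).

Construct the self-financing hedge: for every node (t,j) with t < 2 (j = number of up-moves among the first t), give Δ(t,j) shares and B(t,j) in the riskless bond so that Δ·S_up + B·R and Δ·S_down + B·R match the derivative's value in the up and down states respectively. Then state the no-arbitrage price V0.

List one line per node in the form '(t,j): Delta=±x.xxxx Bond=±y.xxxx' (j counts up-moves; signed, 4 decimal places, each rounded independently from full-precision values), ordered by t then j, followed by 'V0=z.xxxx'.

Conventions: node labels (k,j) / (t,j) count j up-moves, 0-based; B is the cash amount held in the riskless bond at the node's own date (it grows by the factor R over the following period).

No-arbitrage ⇒ martingale measure with p* = (R−d)/(u−d) = 0.6364.
At maturity the claim pays: V(2,0)=16.4500, V(2,1)=0.0000, V(2,2)=0.0000
(1,0): S=51.3000. Δ = (V_up−V_dn)/(S_up−S_dn) = (0.0000−16.4500)/(63.0990−46.1700) = -0.9717. V = [p*·0.0000 + (1−p*)·16.4500]/1.11 = 5.3890. B = V − Δ·S = 55.2375.
(1,1): S=70.1100. Δ = (V_up−V_dn)/(S_up−S_dn) = (0.0000−0.0000)/(86.2353−63.0990) = 0.0000. V = [p*·0.0000 + (1−p*)·0.0000]/1.11 = 0.0000. B = V − Δ·S = 0.0000.
(0,0): S=57.0000. Δ = (V_up−V_dn)/(S_up−S_dn) = (0.0000−5.3890)/(70.1100−51.3000) = -0.2865. V = [p*·0.0000 + (1−p*)·5.3890]/1.11 = 1.7654. B = V − Δ·S = 18.0958.
Sanity check at the root: Δ(0,0)·S0 + B(0,0) reproduces V0 = 1.7654.

(0,0): Delta=-0.2865 Bond=18.0958
(1,0): Delta=-0.9717 Bond=55.2375
(1,1): Delta=0.0000 Bond=0.0000
V0=1.7654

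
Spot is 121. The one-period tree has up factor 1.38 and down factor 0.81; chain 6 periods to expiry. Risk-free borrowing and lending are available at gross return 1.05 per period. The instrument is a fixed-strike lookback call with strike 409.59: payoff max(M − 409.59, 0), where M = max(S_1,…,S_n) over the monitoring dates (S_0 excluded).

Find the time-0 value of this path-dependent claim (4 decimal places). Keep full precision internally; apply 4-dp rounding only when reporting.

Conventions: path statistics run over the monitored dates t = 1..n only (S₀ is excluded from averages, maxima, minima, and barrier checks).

price = 5.4361

With p* = (R−d)/(u−d) = 0.4211, sum probability × payoff across the paths and divide by R^6.
Enumerate all 2^6 = 64 price paths (U = up ×1.38, D = down ×0.81); each path with k up-moves has probability p*^k·(1−p*)^(6−k).
DDDDDD: M=98.0100, payoff=0.0000, prob=0.037656
UDDDDD: M=166.9800, payoff=0.0000, prob=0.027386
DUDDDD: M=135.2538, payoff=0.0000, prob=0.027386
UUDDDD: M=230.4324, payoff=0.0000, prob=0.019917
DDUDDD: M=109.5556, payoff=0.0000, prob=0.027386
UDUDDD: M=186.6502, payoff=0.0000, prob=0.019917
DUUDDD: M=186.6502, payoff=0.0000, prob=0.019917
UUUDDD: M=317.9967, payoff=0.0000, prob=0.014485
DDDUDD: M=98.0100, payoff=0.0000, prob=0.027386
UDDUDD: M=166.9800, payoff=0.0000, prob=0.019917
DUDUDD: M=151.1867, payoff=0.0000, prob=0.019917
UUDUDD: M=257.5773, payoff=0.0000, prob=0.014485
DDUUDD: M=151.1867, payoff=0.0000, prob=0.019917
UDUUDD: M=257.5773, payoff=0.0000, prob=0.014485
DUUUDD: M=257.5773, payoff=0.0000, prob=0.014485
UUUUDD: M=438.8355, payoff=29.2455, prob=0.010535
DDDDUD: M=98.0100, payoff=0.0000, prob=0.027386
UDDDUD: M=166.9800, payoff=0.0000, prob=0.019917
DUDDUD: M=135.2538, payoff=0.0000, prob=0.019917
UUDDUD: M=230.4324, payoff=0.0000, prob=0.014485
DDUDUD: M=122.4612, payoff=0.0000, prob=0.019917
UDUDUD: M=208.6376, payoff=0.0000, prob=0.014485
DUUDUD: M=208.6376, payoff=0.0000, prob=0.014485
UUUDUD: M=355.4567, payoff=0.0000, prob=0.010535
DDDUUD: M=122.4612, payoff=0.0000, prob=0.019917
UDDUUD: M=208.6376, payoff=0.0000, prob=0.014485
DUDUUD: M=208.6376, payoff=0.0000, prob=0.014485
UUDUUD: M=355.4567, payoff=0.0000, prob=0.010535
DDUUUD: M=208.6376, payoff=0.0000, prob=0.014485
UDUUUD: M=355.4567, payoff=0.0000, prob=0.010535
DUUUUD: M=355.4567, payoff=0.0000, prob=0.010535
UUUUUD: M=605.5929, payoff=196.0029, prob=0.007662
DDDDDU: M=98.0100, payoff=0.0000, prob=0.027386
UDDDDU: M=166.9800, payoff=0.0000, prob=0.019917
DUDDDU: M=135.2538, payoff=0.0000, prob=0.019917
UUDDDU: M=230.4324, payoff=0.0000, prob=0.014485
DDUDDU: M=109.5556, payoff=0.0000, prob=0.019917
UDUDDU: M=186.6502, payoff=0.0000, prob=0.014485
DUUDDU: M=186.6502, payoff=0.0000, prob=0.014485
UUUDDU: M=317.9967, payoff=0.0000, prob=0.010535
DDDUDU: M=99.1936, payoff=0.0000, prob=0.019917
UDDUDU: M=168.9965, payoff=0.0000, prob=0.014485
DUDUDU: M=168.9965, payoff=0.0000, prob=0.014485
UUDUDU: M=287.9199, payoff=0.0000, prob=0.010535
DDUUDU: M=168.9965, payoff=0.0000, prob=0.014485
UDUUDU: M=287.9199, payoff=0.0000, prob=0.010535
DUUUDU: M=287.9199, payoff=0.0000, prob=0.010535
UUUUDU: M=490.5303, payoff=80.9403, prob=0.007662
DDDDUU: M=99.1936, payoff=0.0000, prob=0.019917
UDDDUU: M=168.9965, payoff=0.0000, prob=0.014485
DUDDUU: M=168.9965, payoff=0.0000, prob=0.014485
UUDDUU: M=287.9199, payoff=0.0000, prob=0.010535
DDUDUU: M=168.9965, payoff=0.0000, prob=0.014485
UDUDUU: M=287.9199, payoff=0.0000, prob=0.010535
DUUDUU: M=287.9199, payoff=0.0000, prob=0.010535
UUUDUU: M=490.5303, payoff=80.9403, prob=0.007662
DDDUUU: M=168.9965, payoff=0.0000, prob=0.014485
UDDUUU: M=287.9199, payoff=0.0000, prob=0.010535
DUDUUU: M=287.9199, payoff=0.0000, prob=0.010535
UUDUUU: M=490.5303, payoff=80.9403, prob=0.007662
DDUUUU: M=287.9199, payoff=0.0000, prob=0.010535
UDUUUU: M=490.5303, payoff=80.9403, prob=0.007662
DUUUUU: M=490.5303, payoff=80.9403, prob=0.007662
UUUUUU: M=835.7183, payoff=426.1283, prob=0.005572
Price = Σ prob·payoff / R^6 = 7.284892 / 1.340096 = 5.4361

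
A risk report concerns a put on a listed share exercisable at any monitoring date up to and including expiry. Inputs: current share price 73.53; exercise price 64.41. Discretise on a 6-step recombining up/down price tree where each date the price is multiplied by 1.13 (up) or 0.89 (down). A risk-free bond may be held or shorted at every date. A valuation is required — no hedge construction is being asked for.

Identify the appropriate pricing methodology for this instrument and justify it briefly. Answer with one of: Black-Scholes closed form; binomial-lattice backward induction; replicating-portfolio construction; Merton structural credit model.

Key observation: the defining feature is the embedded early-exercise option across 6 discrete dates on the spot-73.53 tree; pricing the strike-64.41 put means working backward with an exercise test at every node.

framework: binomial-lattice backward induction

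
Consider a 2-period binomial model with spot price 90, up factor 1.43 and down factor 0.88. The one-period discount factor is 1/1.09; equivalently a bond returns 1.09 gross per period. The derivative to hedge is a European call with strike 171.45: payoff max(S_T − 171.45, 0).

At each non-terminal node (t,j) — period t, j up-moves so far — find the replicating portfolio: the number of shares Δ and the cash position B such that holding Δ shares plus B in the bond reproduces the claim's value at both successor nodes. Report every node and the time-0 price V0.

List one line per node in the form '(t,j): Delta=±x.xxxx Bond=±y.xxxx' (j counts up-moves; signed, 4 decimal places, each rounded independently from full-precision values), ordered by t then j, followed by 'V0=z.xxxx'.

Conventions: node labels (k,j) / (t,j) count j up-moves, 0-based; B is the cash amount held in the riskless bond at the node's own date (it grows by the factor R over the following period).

(0,0): Delta=0.0891 Bond=-6.4742
(1,0): Delta=0.0000 Bond=0.0000
(1,1): Delta=0.1779 Bond=-18.4822
V0=1.5450

The replicating-portfolio and risk-neutral prices coincide; use p* = (1.09−0.88)/(1.43−0.88) = 0.3818 for the latter.
Payoffs at expiry: V(2,0)=0.0000, V(2,1)=0.0000, V(2,2)=12.5910
(1,0): S=79.2000. Δ = (V_up−V_dn)/(S_up−S_dn) = (0.0000−0.0000)/(113.2560−69.6960) = 0.0000. V = [p*·0.0000 + (1−p*)·0.0000]/1.09 = 0.0000. B = V − Δ·S = 0.0000.
(1,1): S=128.7000. Δ = (V_up−V_dn)/(S_up−S_dn) = (12.5910−0.0000)/(184.0410−113.2560) = 0.1779. V = [p*·12.5910 + (1−p*)·0.0000]/1.09 = 4.4105. B = V − Δ·S = -18.4822.
(0,0): S=90.0000. Δ = (V_up−V_dn)/(S_up−S_dn) = (4.4105−0.0000)/(128.7000−79.2000) = 0.0891. V = [p*·4.4105 + (1−p*)·0.0000]/1.09 = 1.5450. B = V − Δ·S = -6.4742.
Verification: the root portfolio costs Δ(0,0)·S0 + B(0,0) = 1.5450, matching V0.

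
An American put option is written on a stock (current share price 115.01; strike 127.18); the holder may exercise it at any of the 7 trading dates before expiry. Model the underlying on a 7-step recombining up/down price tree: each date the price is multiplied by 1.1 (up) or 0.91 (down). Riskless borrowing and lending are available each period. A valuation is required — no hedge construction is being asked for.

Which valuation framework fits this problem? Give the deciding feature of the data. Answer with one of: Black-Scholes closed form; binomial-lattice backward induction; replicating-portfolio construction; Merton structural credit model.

framework: binomial-lattice backward induction

Key observation: an American put (K = 127.18, S₀ = 115.01) on a 7-date tree has no closed form — the optimal stopping decision is embedded and must be resolved recursively from expiry.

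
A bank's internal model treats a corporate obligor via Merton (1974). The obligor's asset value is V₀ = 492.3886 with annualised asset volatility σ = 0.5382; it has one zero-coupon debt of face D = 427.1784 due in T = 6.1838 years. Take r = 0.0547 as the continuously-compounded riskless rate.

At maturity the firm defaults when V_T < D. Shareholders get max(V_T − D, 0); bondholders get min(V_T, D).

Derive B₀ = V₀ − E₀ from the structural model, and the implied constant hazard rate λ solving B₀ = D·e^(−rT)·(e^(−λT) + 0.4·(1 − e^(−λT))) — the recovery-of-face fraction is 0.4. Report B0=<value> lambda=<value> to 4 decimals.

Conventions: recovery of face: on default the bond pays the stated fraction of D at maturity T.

B0=190.0079 lambda=0.1595

Equity is a call on the firm's assets struck at D = 427.1784:
d₁ = [ln(V₀/D) + (r + σ²/2)T] / (σ√T)
   = [ln(492.3886/427.1784) + (0.0547 + 0.5·0.5382²)·6.1838] / (0.5382·√6.1838)
   = [0.142067 + 1.233851] / 1.338355 = 1.028066
d₂ = d₁ − σ√T = 1.028066 − 1.338355 = -0.310289
N(d₁) = 0.848041,  N(d₂) = 0.378171,  e^(−rT) = 0.713014
E₀ = V₀·N(d₁) − D·e^(−rT)·N(d₂)
   = 492.3886·0.848041 − 427.1784·0.713014·0.378171 = 302.380735
B₀ = V₀ − E₀ = 492.3886 − 302.380735 = 190.007865
e^(−λT) = (B₀·e^(rT)/D − 0.4)/(1 − 0.4) = (190.0079·1.402496/427.1784 − 0.4)/0.6 = 0.37304498
λ = −ln(0.37304498)/6.1838 = 0.159458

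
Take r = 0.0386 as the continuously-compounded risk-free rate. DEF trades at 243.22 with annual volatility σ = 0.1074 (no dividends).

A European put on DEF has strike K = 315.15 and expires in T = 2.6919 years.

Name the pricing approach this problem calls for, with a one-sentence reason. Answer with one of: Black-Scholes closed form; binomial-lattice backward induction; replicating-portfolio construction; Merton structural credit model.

framework: Black-Scholes closed form

Key observation: with DEF following a GBM at constant σ and r, the European put struck at 315.15 prices in closed form — nothing here needs a stepwise model or a balance sheet.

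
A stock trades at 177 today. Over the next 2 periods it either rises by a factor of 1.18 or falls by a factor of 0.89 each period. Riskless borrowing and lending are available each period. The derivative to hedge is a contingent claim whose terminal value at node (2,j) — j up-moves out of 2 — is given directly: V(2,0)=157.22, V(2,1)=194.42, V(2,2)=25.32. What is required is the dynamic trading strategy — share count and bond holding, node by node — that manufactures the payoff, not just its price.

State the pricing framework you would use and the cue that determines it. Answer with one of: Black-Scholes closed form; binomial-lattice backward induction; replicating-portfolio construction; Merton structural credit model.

Key observation: the deliverable is the dynamic trading strategy on the 2-step tree (spot 177, moves 1.18 and 0.89), so the valuation must go through the node-by-node replicating-portfolio solve.

framework: replicating-portfolio construction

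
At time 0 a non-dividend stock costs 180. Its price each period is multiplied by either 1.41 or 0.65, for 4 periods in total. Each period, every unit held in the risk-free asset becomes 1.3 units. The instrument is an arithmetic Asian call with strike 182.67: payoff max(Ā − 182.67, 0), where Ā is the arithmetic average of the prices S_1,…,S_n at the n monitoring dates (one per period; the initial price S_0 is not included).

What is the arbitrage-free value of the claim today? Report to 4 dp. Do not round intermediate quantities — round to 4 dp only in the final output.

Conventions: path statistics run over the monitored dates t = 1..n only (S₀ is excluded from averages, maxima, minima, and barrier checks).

Risk-neutral up-probability p* = (R−d)/(u−d) = (1.3−0.65)/(1.41−0.65) = 0.8553; the claim prices as the p*-weighted sum of path payoffs discounted by R^4.
Enumerate all 2^4 = 16 price paths (U = up ×1.41, D = down ×0.65); each path with k up-moves has probability p*^k·(1−p*)^(4−k).
DDDD: Ā=68.6534, payoff=0.0000, prob=0.000439
UDDD: Ā=148.9251, payoff=0.0000, prob=0.002593
DUDD: Ā=114.7251, payoff=0.0000, prob=0.002593
UUDD: Ā=248.8652, payoff=66.1952, prob=0.015323
DDUD: Ā=92.4951, payoff=0.0000, prob=0.002593
UDUD: Ā=200.6432, payoff=17.9732, prob=0.015323
DUUD: Ā=166.4432, payoff=0.0000, prob=0.015323
UUUD: Ā=361.0537, payoff=178.3837, prob=0.090548
DDDU: Ā=78.0456, payoff=0.0000, prob=0.002593
UDDU: Ā=169.2989, payoff=0.0000, prob=0.015323
DUDU: Ā=135.0989, payoff=0.0000, prob=0.015323
UUDU: Ā=293.0606, payoff=110.3906, prob=0.090548
DDUU: Ā=112.8689, payoff=0.0000, prob=0.015323
UDUU: Ā=244.8386, payoff=62.1686, prob=0.090548
DUUU: Ā=210.6386, payoff=27.9686, prob=0.090548
UUUU: Ā=456.9238, payoff=274.2538, prob=0.535056
Price = Σ prob·payoff / R^4 = 182.340490 / 2.856100 = 63.8425

price = 63.8425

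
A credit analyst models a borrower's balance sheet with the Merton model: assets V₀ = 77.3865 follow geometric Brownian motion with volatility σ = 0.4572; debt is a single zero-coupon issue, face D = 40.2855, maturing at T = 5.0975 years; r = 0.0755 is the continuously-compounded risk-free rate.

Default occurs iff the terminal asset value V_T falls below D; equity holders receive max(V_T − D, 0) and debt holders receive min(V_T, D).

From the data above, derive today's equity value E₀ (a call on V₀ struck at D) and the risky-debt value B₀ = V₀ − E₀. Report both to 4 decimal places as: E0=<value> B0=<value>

E0=53.5754 B0=23.8111

Work the structural quantities from V₀ = 77.3865 against face 40.2855:
d₁ = [ln(V₀/D) + (r + σ²/2)T] / (σ√T)
   = [ln(77.3865/40.2855) + (0.0755 + 0.5·0.4572²)·5.0975] / (0.4572·√5.0975)
   = [0.652821 + 0.917631] / 1.032250 = 1.521387
d₂ = d₁ − σ√T = 1.521387 − 1.032250 = 0.489137
N(d₁) = 0.935919,  N(d₂) = 0.687628,  e^(−rT) = 0.680545
E₀ = V₀·N(d₁) − D·e^(−rT)·N(d₂)
   = 77.3865·0.935919 − 40.2855·0.680545·0.687628 = 53.575399
B₀ = V₀ − E₀ = 77.3865 − 53.575399 = 23.811101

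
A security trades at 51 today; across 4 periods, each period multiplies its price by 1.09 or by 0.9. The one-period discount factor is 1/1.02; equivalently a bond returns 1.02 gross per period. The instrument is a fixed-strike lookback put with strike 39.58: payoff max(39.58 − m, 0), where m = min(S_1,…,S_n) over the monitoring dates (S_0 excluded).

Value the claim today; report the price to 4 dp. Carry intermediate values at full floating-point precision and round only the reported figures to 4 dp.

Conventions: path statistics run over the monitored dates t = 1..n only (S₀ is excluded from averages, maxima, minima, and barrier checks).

price = 0.1742

Risk-neutral up-probability p* = (R−d)/(u−d) = (1.02−0.9)/(1.09−0.9) = 0.6316; the claim prices as the p*-weighted sum of path payoffs discounted by R^4.
Enumerate all 2^4 = 16 price paths (U = up ×1.09, D = down ×0.9); each path with k up-moves has probability p*^k·(1−p*)^(4−k).
DDDD: m=33.4611, payoff=6.1189, prob=0.018424
UDDD: m=40.5251, payoff=0.0000, prob=0.031584
DUDD: m=40.5251, payoff=0.0000, prob=0.031584
UUDD: m=49.0804, payoff=0.0000, prob=0.054143
DDUD: m=40.5251, payoff=0.0000, prob=0.031584
UDUD: m=49.0804, payoff=0.0000, prob=0.054143
DUUD: m=45.9000, payoff=0.0000, prob=0.054143
UUUD: m=55.5900, payoff=0.0000, prob=0.092817
DDDU: m=37.1790, payoff=2.4010, prob=0.031584
UDDU: m=45.0279, payoff=0.0000, prob=0.054143
DUDU: m=45.0279, payoff=0.0000, prob=0.054143
UUDU: m=54.5338, payoff=0.0000, prob=0.092817
DDUU: m=41.3100, payoff=0.0000, prob=0.054143
UDUU: m=50.0310, payoff=0.0000, prob=0.092817
DUUU: m=45.9000, payoff=0.0000, prob=0.092817
UUUU: m=55.5900, payoff=0.0000, prob=0.159115
Price = Σ prob·payoff / R^4 = 0.188565 / 1.082432 = 0.1742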